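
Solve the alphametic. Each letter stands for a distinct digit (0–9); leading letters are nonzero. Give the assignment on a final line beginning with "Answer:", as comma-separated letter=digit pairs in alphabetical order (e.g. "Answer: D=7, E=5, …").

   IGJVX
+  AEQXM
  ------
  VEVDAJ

Step 1. [col 1: X + M ≡ J (mod 10)] column 1 (X + M ≡ J (mod 10), carry-in 0) doesn't pin X yet; pick X=4 and continue, so X=4.
Step 2. [col 1: X + M ≡ J (mod 10)] no forcing yet in column 1 (carry-in 0); J=3 is free and consistent — try it ⇒ J=3.
Step 3. [col 1: X + M ≡ J (mod 10)] in column 1 we have X+M≡J with carry-in 0; given X=4, J=3 and digits 3,4 already taken and all letters distinct, that pins M to 9 ⇒ M=9.
Step 4. [col 2: V + X ≡ A (mod 10)] no forcing yet in column 2 (carry-in 1); V=1 is free and consistent — try it ⇒ V=1.
Step 5. [col 2: V + X ≡ A (mod 10)] column 2 reads V+X+carry(1)=A with V=1, X=4; with digits 1,3,4,9 already taken and all letters distinct, the only value for A is 6, so A=6.
Step 6. [col 3: J + Q ≡ D (mod 10)] column 3 (J + Q ≡ D (mod 10), carry-in 0) doesn't pin D yet; pick D=0 and continue ⇒ D=0.
Step 7. [col 3: J + Q ≡ D (mod 10)] in column 3 we have J+Q≡D with carry-in 0; given J=3, D=0 and digits 0,1,3,4,6,9 already taken and all letters distinct, that pins Q to 7. So Q=7.
Step 8. [col 4: G + E ≡ V (mod 10)] column 4 (G + E ≡ V (mod 10), carry-in 1) doesn't pin G yet; pick G=8 and continue ⇒ G=8.
Step 9. [col 4: G + E ≡ V (mod 10)] column 4 reads G+E+carry(1)=V with G=8, V=1; with digits 0,1,3,4,6,7,8,9 already taken and all letters distinct, the only value for E is 2 ⇒ E=2.
Step 10. [col 5: I + A ≡ E (mod 10)] from column 5 (A=6, E=2, carry-in 1, digits 0,1,2,3,4,6,7,8,9 already taken and all letters distinct): I must equal 5 ⇒ I=5.

Answer: A=6, D=0, E=2, G=8, I=5, J=3, M=9, Q=7, V=1, X=4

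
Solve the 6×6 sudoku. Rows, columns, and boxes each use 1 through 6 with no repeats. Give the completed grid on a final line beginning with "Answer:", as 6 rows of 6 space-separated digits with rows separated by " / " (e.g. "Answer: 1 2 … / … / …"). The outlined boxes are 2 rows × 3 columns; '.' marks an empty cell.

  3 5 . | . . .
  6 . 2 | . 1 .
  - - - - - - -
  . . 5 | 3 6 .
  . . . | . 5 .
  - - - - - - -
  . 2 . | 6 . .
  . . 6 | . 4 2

Step 1. [r2c2∈{4}] nothing but 4 survives at r2c2 ⇒ r2c2=4.
Step 2. [r3c2∈{1}] r3c2's peers cover all but 1. So r3c2=1.
Step 3. [r4c4∈{1,2,4}] box 4 places 2 nowhere but r4c4 ⇒ r4c4=2.
Step 4. [r4c1∈{4}] r4c1 is down to just 4, so r4c1=4.
Step 5. [r6c4∈{1,5}] col 4 places 1 nowhere but r6c4, so r6c4=1.
Step 6. [r5c6∈{3,5}] box 6 places 5 nowhere but r5c6. So r5c6=5.
Step 7. [r4c3∈{3}] r4c3 is down to just 3. So r4c3=3.
Step 8. [r3c6∈{4}] only 4 remains possible at r3c6, so r3c6=4.
Step 9. [r1c3∈{1}] only 1 remains possible at r1c3. So r1c3=1.
Step 10. [r6c1∈{5}] r6c1's peers cover all but 5. So r6c1=5.
Step 11. [r3c1∈{2}] r3c1's peers cover all but 2 ⇒ r3c1=2.
Step 12. [r1c5∈{2}] nothing but 2 survives at r1c5, so r1c5=2.
Step 13. [r6c2∈{3}] only 3 remains possible at r6c2, so r6c2=3.
Step 14. [r5c5∈{3}] nothing but 3 survives at r5c5 ⇒ r5c5=3.
Step 15. [r1c6∈{6}] r1c6 has the single candidate 6. So r1c6=6.
Step 16. [r4c2∈{6}] nothing but 6 survives at r4c2. So r4c2=6.
Step 17. [r5c1∈{1}] r5c1 is down to just 1, so r5c1=1.
Step 18. [r2c4∈{5}] only 5 remains possible at r2c4. So r2c4=5.
Step 19. [r4c6∈{1}] r4c6 is down to just 1. So r4c6=1.
Step 20. [r1c4∈{4}] only 4 remains possible at r1c4 ⇒ r1c4=4.
Step 21. [r5c3∈{4}] nothing but 4 survives at r5c3. So r5c3=4.
Step 22. [r2c6∈{3}] r2c6's peers cover all but 3, so r2c6=3.

Answer: 3 5 1 4 2 6 / 6 4 2 5 1 3 / 2 1 5 3 6 4 / 4 6 3 2 5 1 / 1 2 4 6 3 5 / 5 3 6 1 4 2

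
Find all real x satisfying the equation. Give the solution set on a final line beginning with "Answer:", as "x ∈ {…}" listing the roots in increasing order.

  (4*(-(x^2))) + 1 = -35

Step 1. [(4*(-(x^2))) + 1 = -35] subtract 1: x sits inside (… + 1). So sub: 4*(-(x^2)) = -36.
Step 2. [4*(-(x^2)) = -36] leading coefficient 4: divide by 4, so div: -(x^2) = -9.
Step 3. [-(x^2) = -9] flip signs both sides. So neg: x^2 = 9.
Step 4. [x^2 = 9] LHS squared, RHS 9 ≥ 0: apply √ (±) ⇒ sqrt: x = 3 or -3.

Answer: x ∈ {-3, 3}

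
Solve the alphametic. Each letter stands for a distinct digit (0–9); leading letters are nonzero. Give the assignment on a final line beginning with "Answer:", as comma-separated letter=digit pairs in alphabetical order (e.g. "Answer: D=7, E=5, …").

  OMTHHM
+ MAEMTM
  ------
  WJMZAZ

Step 1. [col 1: M + M ≡ Z (mod 10)] several values work for M in column 1 (M + M ≡ Z (mod 10), carry-in 0); try M=5. So M=5.
Step 2. [col 1: M + M ≡ Z (mod 10)] column 1 reads M+M+carry(0)=Z with M=5; with digits 5 already taken and all letters distinct, the only value for Z is 0, so Z=0.
Step 3. [col 2: H + T ≡ A (mod 10)] column 2 (H + T ≡ A (mod 10), carry-in 1) doesn't pin H yet; pick H=4 and continue, so H=4.
Step 4. [col 2: H + T ≡ A (mod 10)] no forcing yet in column 2 (carry-in 1); T=8 is free and consistent — try it ⇒ T=8.
Step 5. [col 2: H + T ≡ A (mod 10)] from column 2 (H=4, T=8, carry-in 1, digits 0,4,5,8 already taken and all letters distinct): A must equal 3, so A=3.
Step 6. [col 4: T + E ≡ M (mod 10)] column 4: given T=8, M=5, carry-in 1, and digits 0,3,4,5,8 already taken and all letters distinct, T+E≡M (mod 10) forces E=6. So E=6.
Step 7. [col 5: M + A ≡ J (mod 10)] column 5: given M=5, A=3, carry-in 1, and digits 0,3,4,5,6,8 already taken and all letters distinct, M+A≡J (mod 10) forces J=9. So J=9.
Step 8. [col 6: O + M ≡ W (mod 10)] W=7 is one option consistent with column 6 (O + M ≡ W (mod 10), carry-in 0) — take it ⇒ W=7.
Step 9. [col 6: O + M ≡ W (mod 10)] column 6: given M=5, W=7, carry-in 0, and digits 0,3,4,5,6,7,8,9 already taken and all letters distinct, O+M≡W (mod 10) forces O=2, so O=2.

Answer: A=3, E=6, H=4, J=9, M=5, O=2, T=8, W=7, Z=0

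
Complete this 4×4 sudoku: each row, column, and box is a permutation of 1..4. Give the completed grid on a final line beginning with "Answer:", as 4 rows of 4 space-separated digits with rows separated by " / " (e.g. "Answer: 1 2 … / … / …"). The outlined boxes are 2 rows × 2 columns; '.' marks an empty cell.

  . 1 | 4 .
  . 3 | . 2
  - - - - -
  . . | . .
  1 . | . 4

Step 1. [r3c1∈{2,3,4}] across col 1, 3 lands solely at r3c1 ⇒ r3c1=3.
Step 2. [r4c2∈{2}] nothing but 2 survives at r4c2. So r4c2=2.
Step 3. [r2c3∈{1}] r2c3 has the single candidate 1 ⇒ r2c3=1.
Step 4. [r3c4∈{1}] r3c4 has the single candidate 1, so r3c4=1.
Step 5. [r1c1∈{2}] r1c1 is down to just 2, so r1c1=2.
Step 6. [r1c4∈{3}] nothing but 3 survives at r1c4 ⇒ r1c4=3.
Step 7. [r2c1∈{4}] nothing but 4 survives at r2c1, so r2c1=4.
Step 8. [r4c3∈{3}] r4c3 is down to just 3. So r4c3=3.
Step 9. [r3c2∈{4}] r3c2 is down to just 4 ⇒ r3c2=4.
Step 10. [r3c3∈{2}] r3c3's peers cover all but 2 ⇒ r3c3=2.

Answer: 2 1 4 3 / 4 3 1 2 / 3 4 2 1 / 1 2 3 4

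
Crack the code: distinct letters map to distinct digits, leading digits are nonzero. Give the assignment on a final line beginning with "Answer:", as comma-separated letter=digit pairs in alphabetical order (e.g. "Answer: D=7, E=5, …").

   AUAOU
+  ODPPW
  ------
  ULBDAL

Step 1. [col 1: U + W ≡ L (mod 10)] U=1 is one option consistent with column 1 (U + W ≡ L (mod 10), carry-in 0) — take it ⇒ U=1.
Step 2. [col 1: U + W ≡ L (mod 10)] no forcing yet in column 1 (carry-in 0); W=9 is free and consistent — try it ⇒ W=9.
Step 3. [col 1: U + W ≡ L (mod 10)] in column 1 we have U+W≡L with carry-in 0; given U=1, W=9 and digits 1,9 already taken and all letters distinct, that pins L to 0. So L=0.
Step 4. [col 2: O + P ≡ A (mod 10)] column 2 (O + P ≡ A (mod 10), carry-in 1) doesn't pin P yet; pick P=3 and continue ⇒ P=3.
Step 5. [col 2: O + P ≡ A (mod 10)] column 2 (O + P ≡ A (mod 10), carry-in 1) doesn't pin O yet; pick O=8 and continue, so O=8.
Step 6. [col 2: O + P ≡ A (mod 10)] column 2: given O=8, P=3, carry-in 1, and digits 0,1,3,8,9 already taken and all letters distinct, O+P≡A (mod 10) forces A=2. So A=2.
Step 7. [col 3: A + P ≡ D (mod 10)] from column 3 (A=2, P=3, carry-in 1, digits 0,1,2,3,8,9 already taken and all letters distinct): D must equal 6 ⇒ D=6.
Step 8. [col 4: U + D ≡ B (mod 10)] from column 4 (U=1, D=6, carry-in 0, digits 0,1,2,3,6,8,9 already taken and all letters distinct): B must equal 7, so B=7.

Answer: A=2, B=7, D=6, L=0, O=8, P=3, U=1, W=9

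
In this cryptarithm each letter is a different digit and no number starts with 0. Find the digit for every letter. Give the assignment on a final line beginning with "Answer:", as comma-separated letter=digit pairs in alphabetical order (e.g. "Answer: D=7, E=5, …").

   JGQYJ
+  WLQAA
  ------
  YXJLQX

Step 1. [Y] Y is the leading digit of a 6-digit sum of two 5-digit numbers; the final carry is exactly 1 ⇒ Y=1.
Step 2. [col 1: J + A ≡ X (mod 10)] column 1 (J + A ≡ X (mod 10), carry-in 0) doesn't pin A yet; pick A=7 and continue ⇒ A=7.
Step 3. [col 1: J + A ≡ X (mod 10)] no forcing yet in column 1 (carry-in 0); X=0 is free and consistent — try it ⇒ X=0.
Step 4. [col 1: J + A ≡ X (mod 10)] column 1: given A=7, X=0, carry-in 0, and digits 0,1,7 already taken and all letters distinct, J+A≡X (mod 10) forces J=3, so J=3.
Step 5. [col 2: Y + A ≡ Q (mod 10)] column 2: given Y=1, A=7, carry-in 1, and digits 0,1,3,7 already taken and all letters distinct, Y+A≡Q (mod 10) forces Q=9 ⇒ Q=9.
Step 6. [col 3: Q + Q ≡ L (mod 10)] column 3: given Q=9, carry-in 0, and digits 0,1,3,7,9 already taken and all letters distinct, Q+Q≡L (mod 10) forces L=8 ⇒ L=8.
Step 7. [col 4: G + L ≡ J (mod 10)] in column 4 we have G+L≡J with carry-in 1; given L=8, J=3 and digits 0,1,3,7,8,9 already taken and all letters distinct, that pins G to 4 ⇒ G=4.
Step 8. [col 5: J + W ≡ X (mod 10)] column 5: given J=3, X=0, carry-in 1, and digits 0,1,3,4,7,8,9 already taken and all letters distinct, J+W≡X (mod 10) forces W=6. So W=6.

Answer: A=7, G=4, J=3, L=8, Q=9, W=6, X=0, Y=1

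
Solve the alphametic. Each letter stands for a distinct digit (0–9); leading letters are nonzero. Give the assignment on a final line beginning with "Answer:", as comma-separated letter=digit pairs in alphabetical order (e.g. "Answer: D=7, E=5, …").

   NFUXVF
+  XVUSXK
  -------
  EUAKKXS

Step 1. [col 1: F + K ≡ S (mod 10)] no forcing yet in column 1 (carry-in 0); F=6 is free and consistent — try it, so F=6.
Step 2. [col 1: F + K ≡ S (mod 10)] no forcing yet in column 1 (carry-in 0); K=4 is free and consistent — try it ⇒ K=4.
Step 3. [E] E is the leading digit of a 7-digit sum of two 6-digit numbers; the final carry is exactly 1. So E=1.
Step 4. [col 1: F + K ≡ S (mod 10)] in column 1 we have F+K≡S with carry-in 0; given F=6, K=4 and digits 1,4,6 already taken and all letters distinct, that pins S to 0. So S=0.
Step 5. [col 2: V + X ≡ X (mod 10)] column 2: given nothing yet, carry-in 1, and digits 0,1,4,6 already taken and all letters distinct, V+X≡X (mod 10) forces V=9 ⇒ V=9.
Step 6. [col 2: V + X ≡ X (mod 10)] several values work for X in column 2 (V + X ≡ X (mod 10), carry-in 1); try X=3 ⇒ X=3.
Step 7. [col 4: U + U ≡ K (mod 10)] U=2 is one option consistent with column 4 (U + U ≡ K (mod 10), carry-in 0) — take it. So U=2.
Step 8. [col 5: F + V ≡ A (mod 10)] in column 5 we have F+V≡A with carry-in 0; given F=6, V=9 and digits 0,1,2,3,4,6,9 already taken and all letters distinct, that pins A to 5 ⇒ A=5.
Step 9. [col 6: N + X ≡ U (mod 10)] in column 6 we have N+X≡U with carry-in 1; given X=3, U=2 and digits 0,1,2,3,4,5,6,9 already taken and all letters distinct, that pins N to 8, so N=8.

Answer: A=5, E=1, F=6, K=4, N=8, S=0, U=2, V=9, X=3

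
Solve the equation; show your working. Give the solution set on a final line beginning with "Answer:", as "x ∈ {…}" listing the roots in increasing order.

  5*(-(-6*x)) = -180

Step 1. [5*(-(-6*x)) = -180] leading coefficient 5: divide by 5 ⇒ div: -(-6*x) = -36.
Step 2. [-(-6*x) = -36] LHS negated; negate both sides ⇒ neg: -6*x = 36.
Step 3. [-6*x = 36] -6·(inner) — divide through by -6 ⇒ div: x = -6.

Answer: x ∈ {-6}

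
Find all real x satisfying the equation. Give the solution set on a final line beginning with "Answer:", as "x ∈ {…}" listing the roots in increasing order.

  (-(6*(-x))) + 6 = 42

Step 1. [(-(6*(-x))) + 6 = 42] 6 comes off first (subtract 6). So sub: -(6*(-x)) = 36.
Step 2. [-(6*(-x)) = 36] LHS negated; negate both sides. So neg: 6*(-x) = -36.
Step 3. [6*(-x) = -36] 6 out front; divide by 6, so div: -x = -6.
Step 4. [-x = -6] LHS negated; negate both sides ⇒ neg: x = 6.

Answer: x ∈ {6}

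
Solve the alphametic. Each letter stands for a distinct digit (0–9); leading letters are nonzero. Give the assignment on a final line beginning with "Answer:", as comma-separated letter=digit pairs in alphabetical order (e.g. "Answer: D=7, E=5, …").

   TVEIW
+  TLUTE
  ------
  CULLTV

Step 1. [col 1: W + E ≡ V (mod 10)] no forcing yet in column 1 (carry-in 0); E=5 is free and consistent — try it. So E=5.
Step 2. [C] adding two 5-digit numbers gives at most 5+1 digits, and here it does — C is that final carry and must be 1 ⇒ C=1.
Step 3. [col 1: W + E ≡ V (mod 10)] column 1 (W + E ≡ V (mod 10), carry-in 0) doesn't pin V yet; pick V=9 and continue ⇒ V=9.
Step 4. [col 1: W + E ≡ V (mod 10)] from column 1 (E=5, V=9, carry-in 0, digits 1,5,9 already taken and all letters distinct): W must equal 4, so W=4.
Step 5. [col 2: I + T ≡ T (mod 10)] in column 2 we have I+T≡T with carry-in 0; given nothing yet and digits 1,4,5,9 already taken and all letters distinct, that pins I to 0 ⇒ I=0.
Step 6. [col 2: I + T ≡ T (mod 10)] no forcing yet in column 2 (carry-in 0); T=8 is free and consistent — try it ⇒ T=8.
Step 7. [col 3: E + U ≡ L (mod 10)] U=7 is one option consistent with column 3 (E + U ≡ L (mod 10), carry-in 0) — take it, so U=7.
Step 8. [col 3: E + U ≡ L (mod 10)] column 3 reads E+U+carry(0)=L with E=5, U=7; with digits 0,1,4,5,7,8,9 already taken and all letters distinct, the only value for L is 2, so L=2.

Answer: C=1, E=5, I=0, L=2, T=8, U=7, V=9, W=4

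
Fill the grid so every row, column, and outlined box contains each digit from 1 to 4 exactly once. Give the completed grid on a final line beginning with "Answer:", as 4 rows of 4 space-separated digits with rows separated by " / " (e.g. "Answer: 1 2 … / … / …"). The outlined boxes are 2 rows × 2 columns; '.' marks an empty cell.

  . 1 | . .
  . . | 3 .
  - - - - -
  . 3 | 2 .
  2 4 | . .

Step 1. [r2c4∈{1,2,4}] 1 has one home in row 2: r2c4, so r2c4=1.
Step 2. [r1c3∈{4}] r1c3's peers cover all but 4. So r1c3=4.
Step 3. [r3c1∈{1}] nothing but 1 survives at r3c1 ⇒ r3c1=1.
Step 4. [r1c4∈{2}] nothing but 2 survives at r1c4, so r1c4=2.
Step 5. [r3c4∈{4}] r3c4 is down to just 4 ⇒ r3c4=4.
Step 6. [r4c4∈{3}] r4c4 is down to just 3 ⇒ r4c4=3.
Step 7. [r4c3∈{1}] nothing but 1 survives at r4c3 ⇒ r4c3=1.
Step 8. [r2c2∈{2}] r2c2 is down to just 2 ⇒ r2c2=2.
Step 9. [r1c1∈{3}] only 3 remains possible at r1c1, so r1c1=3.
Step 10. [r2c1∈{4}] nothing but 4 survives at r2c1. So r2c1=4.

Answer: 3 1 4 2 / 4 2 3 1 / 1 3 2 4 / 2 4 1 3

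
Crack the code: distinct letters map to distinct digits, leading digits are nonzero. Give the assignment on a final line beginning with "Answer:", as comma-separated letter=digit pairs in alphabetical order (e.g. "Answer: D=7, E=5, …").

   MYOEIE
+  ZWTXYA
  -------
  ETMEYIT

Step 1. [col 1: E + A ≡ T (mod 10)] A=2 is one option consistent with column 1 (E + A ≡ T (mod 10), carry-in 0) — take it ⇒ A=2.
Step 2. [col 1: E + A ≡ T (mod 10)] T=3 is one option consistent with column 1 (E + A ≡ T (mod 10), carry-in 0) — take it. So T=3.
Step 3. [col 1: E + A ≡ T (mod 10)] column 1 reads E+A+carry(0)=T with A=2, T=3; with digits 2,3 already taken and all letters distinct, the only value for E is 1 ⇒ E=1.
Step 4. [col 2: I + Y ≡ I (mod 10)] column 2: given nothing yet, carry-in 0, and digits 1,2,3 already taken and all letters distinct, I+Y≡I (mod 10) forces Y=0 ⇒ Y=0.
Step 5. [col 2: I + Y ≡ I (mod 10)] several values work for I in column 2 (I + Y ≡ I (mod 10), carry-in 0); try I=6, so I=6.
Step 6. [col 3: E + X ≡ Y (mod 10)] in column 3 we have E+X≡Y with carry-in 0; given E=1, Y=0 and digits 0,1,2,3,6 already taken and all letters distinct, that pins X to 9 ⇒ X=9.
Step 7. [col 4: O + T ≡ E (mod 10)] column 4 reads O+T+carry(1)=E with T=3, E=1; with digits 0,1,2,3,6,9 already taken and all letters distinct, the only value for O is 7 ⇒ O=7.
Step 8. [col 5: Y + W ≡ M (mod 10)] column 5 reads Y+W+carry(1)=M with Y=0; with digits 0,1,2,3,6,7,9 already taken and all letters distinct, the only value for W is 4. So W=4.
Step 9. [col 5: Y + W ≡ M (mod 10)] column 5: given Y=0, W=4, carry-in 1, and digits 0,1,2,3,4,6,7,9 already taken and all letters distinct, Y+W≡M (mod 10) forces M=5. So M=5.
Step 10. [col 6: M + Z ≡ T (mod 10)] column 6 reads M+Z+carry(0)=T with M=5, T=3; with digits 0,1,2,3,4,5,6,7,9 already taken and all letters distinct, the only value for Z is 8 ⇒ Z=8.

Answer: A=2, E=1, I=6, M=5, O=7, T=3, W=4, X=9, Y=0, Z=8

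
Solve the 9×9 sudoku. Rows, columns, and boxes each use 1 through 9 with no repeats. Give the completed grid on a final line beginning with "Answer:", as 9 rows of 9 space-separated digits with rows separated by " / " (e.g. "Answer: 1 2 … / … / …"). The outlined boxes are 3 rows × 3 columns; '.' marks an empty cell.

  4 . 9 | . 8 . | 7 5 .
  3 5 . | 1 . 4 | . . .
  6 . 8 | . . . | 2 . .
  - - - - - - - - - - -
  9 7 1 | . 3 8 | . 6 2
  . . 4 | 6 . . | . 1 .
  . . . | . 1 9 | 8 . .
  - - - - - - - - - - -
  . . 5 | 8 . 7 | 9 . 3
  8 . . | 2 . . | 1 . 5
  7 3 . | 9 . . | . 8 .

Step 1. [r8c3∈{6}] r8c3's peers cover all but 6, so r8c3=6.
Step 2. [r3c8∈{3,4,9}] across box 3, 3 lands solely at r3c8, so r3c8=3.
Step 3. [r3c6∈{5}] only 5 remains possible at r3c6, so r3c6=5.
Step 4. [r9c3∈{2}] only 2 remains possible at r9c3, so r9c3=2.
Step 5. [r2c5∈{2,6,7,9}] row 2 places 2 nowhere but r2c5. So r2c5=2.
Step 6. [r8c5∈{4}] nothing but 4 survives at r8c5. So r8c5=4.
Step 7. [r3c9∈{1,4,9}] row 3 places 4 nowhere but r3c9. So r3c9=4.
Step 8. [r9c9∈{6}] only 6 remains possible at r9c9 ⇒ r9c9=6.
Step 9. [r6c9∈{7}] only 7 remains possible at r6c9. So r6c9=7.
Step 10. [r6c8∈{4}] only 4 remains possible at r6c8 ⇒ r6c8=4.
Step 11. [r6c4∈{5}] r6c4 is down to just 5 ⇒ r6c4=5.
Step 12. [r1c2∈{1,2}] r1c2 is the only open cell in row 1 admitting 2. So r1c2=2.
Step 13. [r5c1∈{2,5}] in col 1, 5 fits only at r5c1. So r5c1=5.
Step 14. [r3c5∈{7,9}] row 3 places 9 nowhere but r3c5 ⇒ r3c5=9.
Step 15. [r8c6∈{3}] r8c6 is down to just 3. So r8c6=3.
Step 16. [r5c9∈{9}] only 9 remains possible at r5c9. So r5c9=9.
Step 17. [r7c1∈{1}] r7c1 has the single candidate 1, so r7c1=1.
Step 18. [r6c1∈{2}] r6c1 has the single candidate 2, so r6c1=2.
Step 19. [r3c2∈{1}] r3c2 has the single candidate 1 ⇒ r3c2=1.
Step 20. [r2c3∈{7}] r2c3 has the single candidate 7, so r2c3=7.
Step 21. [r5c7∈{3}] nothing but 3 survives at r5c7. So r5c7=3.
Step 22. [r2c8∈{9}] nothing but 9 survives at r2c8. So r2c8=9.
Step 23. [r9c5∈{5}] r9c5 is down to just 5. So r9c5=5.
Step 24. [r1c9∈{1}] r1c9's peers cover all but 1 ⇒ r1c9=1.
Step 25. [r2c7∈{6}] r2c7's peers cover all but 6, so r2c7=6.
Step 26. [r6c3∈{3}] r6c3 has the single candidate 3, so r6c3=3.
Step 27. [r6c2∈{6}] r6c2's peers cover all but 6, so r6c2=6.
Step 28. [r1c4∈{3}] r1c4's peers cover all but 3. So r1c4=3.
Step 29. [r4c4∈{4}] r4c4 is down to just 4. So r4c4=4.
Step 30. [r4c7∈{5}] r4c7 has the single candidate 5 ⇒ r4c7=5.
Step 31. [r8c8∈{7}] r8c8 has the single candidate 7 ⇒ r8c8=7.
Step 32. [r1c6∈{6}] r1c6 has the single candidate 6, so r1c6=6.
Step 33. [r3c4∈{7}] r3c4's peers cover all but 7. So r3c4=7.
Step 34. [r7c2∈{4}] only 4 remains possible at r7c2, so r7c2=4.
Step 35. [r5c2∈{8}] only 8 remains possible at r5c2, so r5c2=8.
Step 36. [r7c8∈{2}] r7c8's peers cover all but 2. So r7c8=2.
Step 37. [r8c2∈{9}] r8c2 is down to just 9, so r8c2=9.
Step 38. [r2c9∈{8}] r2c9 has the single candidate 8. So r2c9=8.
Step 39. [r5c6∈{2}] r5c6 is down to just 2, so r5c6=2.
Step 40. [r7c5∈{6}] r7c5's peers cover all but 6, so r7c5=6.
Step 41. [r9c6∈{1}] r9c6 is down to just 1. So r9c6=1.
Step 42. [r9c7∈{4}] nothing but 4 survives at r9c7, so r9c7=4.
Step 43. [r5c5∈{7}] r5c5 is down to just 7. So r5c5=7.

Answer: 4 2 9 3 8 6 7 5 1 / 3 5 7 1 2 4 6 9 8 / 6 1 8 7 9 5 2 3 4 / 9 7 1 4 3 8 5 6 2 / 5 8 4 6 7 2 3 1 9 / 2 6 3 5 1 9 8 4 7 / 1 4 5 8 6 7 9 2 3 / 8 9 6 2 4 3 1 7 5 / 7 3 2 9 5 1 4 8 6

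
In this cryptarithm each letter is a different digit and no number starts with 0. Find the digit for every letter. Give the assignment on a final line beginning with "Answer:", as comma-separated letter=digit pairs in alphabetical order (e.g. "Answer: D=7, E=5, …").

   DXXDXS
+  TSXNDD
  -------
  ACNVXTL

Step 1. [col 1: S + D ≡ L (mod 10)] no forcing yet in column 1 (carry-in 0); L=0 is free and consistent — try it ⇒ L=0.
Step 2. [col 1: S + D ≡ L (mod 10)] several values work for D in column 1 (S + D ≡ L (mod 10), carry-in 0); try D=4. So D=4.
Step 3. [col 1: S + D ≡ L (mod 10)] from column 1 (D=4, L=0, carry-in 0, digits 0,4 already taken and all letters distinct): S must equal 6. So S=6.
Step 4. [A] the sum has 7 digits but both addends have 6; that extra leading digit A is the final carry, namely 1 ⇒ A=1.
Step 5. [col 2: X + D ≡ T (mod 10)] no forcing yet in column 2 (carry-in 1); T=8 is free and consistent — try it ⇒ T=8.
Step 6. [col 2: X + D ≡ T (mod 10)] column 2 reads X+D+carry(1)=T with D=4, T=8; with digits 0,1,4,6,8 already taken and all letters distinct, the only value for X is 3. So X=3.
Step 7. [col 3: D + N ≡ X (mod 10)] column 3: given D=4, X=3, carry-in 0, and digits 0,1,3,4,6,8 already taken and all letters distinct, D+N≡X (mod 10) forces N=9, so N=9.
Step 8. [col 4: X + X ≡ V (mod 10)] in column 4 we have X+X≡V with carry-in 1; given X=3 and digits 0,1,3,4,6,8,9 already taken and all letters distinct, that pins V to 7 ⇒ V=7.
Step 9. [col 6: D + T ≡ C (mod 10)] in column 6 we have D+T≡C with carry-in 0; given D=4, T=8 and digits 0,1,3,4,6,7,8,9 already taken and all letters distinct, that pins C to 2, so C=2.

Answer: A=1, C=2, D=4, L=0, N=9, S=6, T=8, V=7, X=3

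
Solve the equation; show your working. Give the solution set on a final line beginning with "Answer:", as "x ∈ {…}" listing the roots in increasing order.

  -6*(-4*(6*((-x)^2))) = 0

Step 1. [-6*(-4*(6*((-x)^2))) = 0] -6 out front; divide by -6. So div: -4*(6*((-x)^2)) = 0.
Step 2. [-4*(6*((-x)^2)) = 0] -4·(inner) — divide through by -4, so div: 6*((-x)^2) = 0.
Step 3. [6*((-x)^2) = 0] divide by the outer 6, so div: (-x)^2 = 0.
Step 4. [(-x)^2 = 0] LHS squared, RHS 0 ≥ 0: apply √ (±). So sqrt: -x = 0.
Step 5. [-x = 0] leading − — multiply by −1, so neg: x = 0.

Answer: x ∈ {0}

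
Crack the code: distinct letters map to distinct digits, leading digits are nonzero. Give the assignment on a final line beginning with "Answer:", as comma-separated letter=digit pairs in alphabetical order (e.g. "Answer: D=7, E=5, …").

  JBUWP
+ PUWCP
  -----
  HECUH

Step 1. [col 1: P + P ≡ H (mod 10)] several values work for H in column 1 (P + P ≡ H (mod 10), carry-in 0); try H=4 ⇒ H=4.
Step 2. [col 1: P + P ≡ H (mod 10)] column 1 (P + P ≡ H (mod 10), carry-in 0) doesn't pin P yet; pick P=2 and continue ⇒ P=2.
Step 3. [col 2: W + C ≡ U (mod 10)] column 2 (W + C ≡ U (mod 10), carry-in 0) doesn't pin W yet; pick W=5 and continue. So W=5.
Step 4. [col 2: W + C ≡ U (mod 10)] column 2 (W + C ≡ U (mod 10), carry-in 0) doesn't pin C yet; pick C=3 and continue. So C=3.
Step 5. [col 2: W + C ≡ U (mod 10)] column 2 reads W+C+carry(0)=U with W=5, C=3; with digits 2,3,4,5 already taken and all letters distinct, the only value for U is 8. So U=8.
Step 6. [col 4: B + U ≡ E (mod 10)] column 4 (B + U ≡ E (mod 10), carry-in 1) doesn't pin B yet; pick B=7 and continue ⇒ B=7.
Step 7. [col 4: B + U ≡ E (mod 10)] in column 4 we have B+U≡E with carry-in 1; given B=7, U=8 and digits 2,3,4,5,7,8 already taken and all letters distinct, that pins E to 6. So E=6.
Step 8. [col 5: J + P ≡ H (mod 10)] from column 5 (P=2, H=4, carry-in 1, digits 2,3,4,5,6,7,8 already taken and all letters distinct): J must equal 1, so J=1.

Answer: B=7, C=3, E=6, H=4, J=1, P=2, U=8, W=5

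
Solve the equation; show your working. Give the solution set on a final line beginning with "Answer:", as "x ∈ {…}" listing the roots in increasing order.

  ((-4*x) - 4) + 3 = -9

Step 1. [((-4*x) - 4) + 3 = -9] subtract 3: x sits inside (… + 3). So sub: (-4*x) - 4 = -12.
Step 2. [(-4*x) - 4 = -12] -4 | LHS and -4 | -12: pull -4 out, so factor: x + 1 = 3.
Step 3. [x + 1 = 3] peel the +1: subtract 1 from each side, so sub: x = 2.

Answer: x ∈ {2}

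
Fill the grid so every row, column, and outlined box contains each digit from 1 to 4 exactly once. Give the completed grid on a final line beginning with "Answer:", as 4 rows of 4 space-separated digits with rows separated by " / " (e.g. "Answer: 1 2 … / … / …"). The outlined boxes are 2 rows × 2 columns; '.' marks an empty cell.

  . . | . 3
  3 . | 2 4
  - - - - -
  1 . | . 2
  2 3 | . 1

Step 1. [r3c2∈{4}] r3c2 is down to just 4, so r3c2=4.
Step 2. [r2c2∈{1}] r2c2 has the single candidate 1, so r2c2=1.
Step 3. [r1c1∈{4}] only 4 remains possible at r1c1. So r1c1=4.
Step 4. [r4c3∈{4}] r4c3 has the single candidate 4. So r4c3=4.
Step 5. [r3c3∈{3}] only 3 remains possible at r3c3, so r3c3=3.
Step 6. [r1c2∈{2}] r1c2 has the single candidate 2. So r1c2=2.
Step 7. [r1c3∈{1}] only 1 remains possible at r1c3, so r1c3=1.

Answer: 4 2 1 3 / 3 1 2 4 / 1 4 3 2 / 2 3 4 1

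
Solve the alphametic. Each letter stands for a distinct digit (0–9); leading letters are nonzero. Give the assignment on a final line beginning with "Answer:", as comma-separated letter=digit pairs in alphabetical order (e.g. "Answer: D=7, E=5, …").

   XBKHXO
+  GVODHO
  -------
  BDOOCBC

Step 1. [col 1: O + O ≡ C (mod 10)] column 1 (O + O ≡ C (mod 10), carry-in 0) doesn't pin O yet; pick O=4 and continue. So O=4.
Step 2. [col 1: O + O ≡ C (mod 10)] column 1 reads O+O+carry(0)=C with O=4; with digits 4 already taken and all letters distinct, the only value for C is 8. So C=8.
Step 3. [col 2: X + H ≡ B (mod 10)] several values work for H in column 2 (X + H ≡ B (mod 10), carry-in 0); try H=2 ⇒ H=2.
Step 4. [col 2: X + H ≡ B (mod 10)] column 2 (X + H ≡ B (mod 10), carry-in 0) doesn't pin X yet; pick X=9 and continue, so X=9.
Step 5. [col 2: X + H ≡ B (mod 10)] column 2: given X=9, H=2, carry-in 0, and digits 2,4,8,9 already taken and all letters distinct, X+H≡B (mod 10) forces B=1. So B=1.
Step 6. [col 3: H + D ≡ C (mod 10)] column 3 reads H+D+carry(1)=C with H=2, C=8; with digits 1,2,4,8,9 already taken and all letters distinct, the only value for D is 5. So D=5.
Step 7. [col 4: K + O ≡ O (mod 10)] column 4: given O=4, carry-in 0, and digits 1,2,4,5,8,9 already taken and all letters distinct, K+O≡O (mod 10) forces K=0 ⇒ K=0.
Step 8. [col 5: B + V ≡ O (mod 10)] in column 5 we have B+V≡O with carry-in 0; given B=1, O=4 and digits 0,1,2,4,5,8,9 already taken and all letters distinct, that pins V to 3 ⇒ V=3.
Step 9. [col 6: X + G ≡ D (mod 10)] column 6 reads X+G+carry(0)=D with X=9, D=5; with digits 0,1,2,3,4,5,8,9 already taken and all letters distinct, the only value for G is 6. So G=6.

Answer: B=1, C=8, D=5, G=6, H=2, K=0, O=4, V=3, X=9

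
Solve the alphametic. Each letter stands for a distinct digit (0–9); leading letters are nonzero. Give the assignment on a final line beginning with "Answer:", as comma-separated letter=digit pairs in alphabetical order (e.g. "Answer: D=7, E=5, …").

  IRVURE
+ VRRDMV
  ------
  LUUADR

Step 1. [col 1: E + V ≡ R (mod 10)] no forcing yet in column 1 (carry-in 0); E=1 is free and consistent — try it ⇒ E=1.
Step 2. [col 1: E + V ≡ R (mod 10)] several values work for R in column 1 (E + V ≡ R (mod 10), carry-in 0); try R=3 ⇒ R=3.
Step 3. [col 1: E + V ≡ R (mod 10)] from column 1 (E=1, R=3, carry-in 0, digits 1,3 already taken and all letters distinct): V must equal 2. So V=2.
Step 4. [col 2: R + M ≡ D (mod 10)] several values work for D in column 2 (R + M ≡ D (mod 10), carry-in 0); try D=8 ⇒ D=8.
Step 5. [col 2: R + M ≡ D (mod 10)] column 2 reads R+M+carry(0)=D with R=3, D=8; with digits 1,2,3,8 already taken and all letters distinct, the only value for M is 5 ⇒ M=5.
Step 6. [col 3: U + D ≡ A (mod 10)] no forcing yet in column 3 (carry-in 0); A=4 is free and consistent — try it, so A=4.
Step 7. [col 3: U + D ≡ A (mod 10)] column 3: given D=8, A=4, carry-in 0, and digits 1,2,3,4,5,8 already taken and all letters distinct, U+D≡A (mod 10) forces U=6 ⇒ U=6.
Step 8. [col 6: I + V ≡ L (mod 10)] column 6 reads I+V+carry(0)=L with V=2; with digits 1,2,3,4,5,6,8 already taken and all letters distinct, the only value for L is 9. So L=9.
Step 9. [col 6: I + V ≡ L (mod 10)] column 6 reads I+V+carry(0)=L with V=2, L=9; with digits 1,2,3,4,5,6,8,9 already taken and all letters distinct, the only value for I is 7 ⇒ I=7.

Answer: A=4, D=8, E=1, I=7, L=9, M=5, R=3, U=6, V=2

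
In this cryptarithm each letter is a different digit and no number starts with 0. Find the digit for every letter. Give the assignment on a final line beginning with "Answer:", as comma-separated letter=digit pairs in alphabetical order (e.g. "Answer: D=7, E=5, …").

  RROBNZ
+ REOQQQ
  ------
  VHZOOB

Step 1. [col 1: Z + Q ≡ B (mod 10)] B=5 is one option consistent with column 1 (Z + Q ≡ B (mod 10), carry-in 0) — take it, so B=5.
Step 2. [col 1: Z + Q ≡ B (mod 10)] several values work for Q in column 1 (Z + Q ≡ B (mod 10), carry-in 0); try Q=4, so Q=4.
Step 3. [col 1: Z + Q ≡ B (mod 10)] column 1 reads Z+Q+carry(0)=B with Q=4, B=5; with digits 4,5 already taken and all letters distinct, the only value for Z is 1. So Z=1.
Step 4. [col 2: N + Q ≡ O (mod 10)] no forcing yet in column 2 (carry-in 0); O=0 is free and consistent — try it, so O=0.
Step 5. [col 2: N + Q ≡ O (mod 10)] from column 2 (Q=4, O=0, carry-in 0, digits 0,1,4,5 already taken and all letters distinct): N must equal 6, so N=6.
Step 6. [col 5: R + E ≡ H (mod 10)] R=3 is one option consistent with column 5 (R + E ≡ H (mod 10), carry-in 0) — take it, so R=3.
Step 7. [col 5: R + E ≡ H (mod 10)] from column 5 (R=3, carry-in 0, digits 0,1,3,4,5,6 already taken and all letters distinct): E must equal 9 ⇒ E=9.
Step 8. [col 5: R + E ≡ H (mod 10)] in column 5 we have R+E≡H with carry-in 0; given R=3, E=9 and digits 0,1,3,4,5,6,9 already taken and all letters distinct, that pins H to 2, so H=2.
Step 9. [col 6: R + R ≡ V (mod 10)] from column 6 (R=3, carry-in 1, digits 0,1,2,3,4,5,6,9 already taken and all letters distinct): V must equal 7. So V=7.

Answer: B=5, E=9, H=2, N=6, O=0, Q=4, R=3, V=7, Z=1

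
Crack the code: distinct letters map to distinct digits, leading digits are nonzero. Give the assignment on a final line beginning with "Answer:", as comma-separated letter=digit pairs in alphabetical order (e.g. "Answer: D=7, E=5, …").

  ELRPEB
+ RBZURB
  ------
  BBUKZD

Step 1. [col 1: B + B ≡ D (mod 10)] column 1 (B + B ≡ D (mod 10), carry-in 0) doesn't pin D yet; pick D=2 and continue, so D=2.
Step 2. [col 1: B + B ≡ D (mod 10)] several values work for B in column 1 (B + B ≡ D (mod 10), carry-in 0); try B=6 ⇒ B=6.
Step 3. [col 2: E + R ≡ Z (mod 10)] column 2 (E + R ≡ Z (mod 10), carry-in 1) doesn't pin R yet; pick R=1 and continue, so R=1.
Step 4. [col 2: E + R ≡ Z (mod 10)] E=5 is one option consistent with column 2 (E + R ≡ Z (mod 10), carry-in 1) — take it, so E=5.
Step 5. [col 2: E + R ≡ Z (mod 10)] in column 2 we have E+R≡Z with carry-in 1; given E=5, R=1 and digits 1,2,5,6 already taken and all letters distinct, that pins Z to 7, so Z=7.
Step 6. [col 3: P + U ≡ K (mod 10)] from column 3 (nothing yet, carry-in 0, digits 1,2,5,6,7 already taken and all letters distinct): K must equal 3. So K=3.
Step 7. [col 3: P + U ≡ K (mod 10)] several values work for U in column 3 (P + U ≡ K (mod 10), carry-in 0); try U=9 ⇒ U=9.
Step 8. [col 3: P + U ≡ K (mod 10)] from column 3 (U=9, K=3, carry-in 0, digits 1,2,3,5,6,7,9 already taken and all letters distinct): P must equal 4, so P=4.
Step 9. [col 5: L + B ≡ B (mod 10)] column 5 reads L+B+carry(0)=B with B=6; with digits 1,2,3,4,5,6,7,9 already taken and all letters distinct, the only value for L is 0, so L=0.

Answer: B=6, D=2, E=5, K=3, L=0, P=4, R=1, U=9, Z=7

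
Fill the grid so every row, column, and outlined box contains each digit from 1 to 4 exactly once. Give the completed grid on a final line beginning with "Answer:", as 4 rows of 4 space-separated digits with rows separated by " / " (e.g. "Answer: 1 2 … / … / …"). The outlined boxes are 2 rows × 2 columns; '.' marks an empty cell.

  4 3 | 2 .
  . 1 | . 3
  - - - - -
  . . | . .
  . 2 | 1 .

Step 1. [r3c3∈{3,4}] 3 has one home in col 3: r3c3 ⇒ r3c3=3.
Step 2. [r4c4∈{4}] nothing but 4 survives at r4c4. So r4c4=4.
Step 3. [r2c1∈{2}] r2c1 is down to just 2, so r2c1=2.
Step 4. [r1c4∈{1}] nothing but 1 survives at r1c4, so r1c4=1.
Step 5. [r4c1∈{3}] r4c1's peers cover all but 3 ⇒ r4c1=3.
Step 6. [r2c3∈{4}] r2c3 has the single candidate 4 ⇒ r2c3=4.
Step 7. [r3c1∈{1}] r3c1 is down to just 1, so r3c1=1.
Step 8. [r3c2∈{4}] nothing but 4 survives at r3c2 ⇒ r3c2=4.
Step 9. [r3c4∈{2}] r3c4's peers cover all but 2. So r3c4=2.

Answer: 4 3 2 1 / 2 1 4 3 / 1 4 3 2 / 3 2 1 4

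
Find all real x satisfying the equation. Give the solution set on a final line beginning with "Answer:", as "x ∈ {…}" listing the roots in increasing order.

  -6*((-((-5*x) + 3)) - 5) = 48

Step 1. [-6*((-((-5*x) + 3)) - 5) = 48] leading coefficient -6: divide by -6. So div: (-((-5*x) + 3)) - 5 = -8.
Step 2. [(-((-5*x) + 3)) - 5 = -8] 5 comes off first (add 5). So sub: -((-5*x) + 3) = -3.
Step 3. [-((-5*x) + 3) = -3] LHS negated; negate both sides ⇒ neg: (-5*x) + 3 = 3.
Step 4. [(-5*x) + 3 = 3] 3 comes off first (subtract 3), so sub: -5*x = 0.
Step 5. [-5*x = 0] leading coefficient -5: divide by -5. So div: x = 0.

Answer: x ∈ {0}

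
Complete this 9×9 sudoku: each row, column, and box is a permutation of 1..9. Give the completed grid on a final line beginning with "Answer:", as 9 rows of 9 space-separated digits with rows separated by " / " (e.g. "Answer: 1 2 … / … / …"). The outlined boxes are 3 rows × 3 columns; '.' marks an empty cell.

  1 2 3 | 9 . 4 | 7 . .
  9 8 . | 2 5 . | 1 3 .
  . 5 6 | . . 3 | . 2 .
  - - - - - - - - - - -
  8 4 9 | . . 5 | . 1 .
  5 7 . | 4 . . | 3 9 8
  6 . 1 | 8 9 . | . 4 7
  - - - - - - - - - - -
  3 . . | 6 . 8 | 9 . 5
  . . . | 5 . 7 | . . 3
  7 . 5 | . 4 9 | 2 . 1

Step 1. [r8c7∈{4,6,8}] 4 has one home in box 9: r8c7. So r8c7=4.
Step 2. [r1c9∈{6}] r1c9 has the single candidate 6. So r1c9=6.
Step 3. [r4c5∈{2,3,6,7}] 3 has one home in col 5: r4c5. So r4c5=3.
Step 4. [r5c3∈{2}] r5c3 is down to just 2. So r5c3=2.
Step 5. [r3c5∈{1,7,8}] in col 5, 7 fits only at r3c5. So r3c5=7.
Step 6. [r9c8∈{6,8}] across row 9, 8 lands solely at r9c8. So r9c8=8.
Step 7. [r7c5∈{1,2}] in row 7, 2 fits only at r7c5 ⇒ r7c5=2.
Step 8. [r2c9∈{4}] r2c9 is down to just 4. So r2c9=4.
Step 9. [r5c5∈{1,6}] 6 has one home in col 5: r5c5 ⇒ r5c5=6.
Step 10. [r8c2∈{1,6,9}] row 8 places 9 nowhere but r8c2. So r8c2=9.
Step 11. [r6c6∈{2}] r6c6's peers cover all but 2, so r6c6=2.
Step 12. [r8c3∈{8}] r8c3 has the single candidate 8, so r8c3=8.
Step 13. [r7c8∈{7}] r7c8 has the single candidate 7 ⇒ r7c8=7.
Step 14. [r8c1∈{2}] r8c1 is down to just 2 ⇒ r8c1=2.
Step 15. [r3c1∈{4}] nothing but 4 survives at r3c1, so r3c1=4.
Step 16. [r8c8∈{6}] r8c8 is down to just 6. So r8c8=6.
Step 17. [r3c9∈{9}] r3c9's peers cover all but 9. So r3c9=9.
Step 18. [r3c7∈{8}] only 8 remains possible at r3c7 ⇒ r3c7=8.
Step 19. [r7c2∈{1}] r7c2 is down to just 1, so r7c2=1.
Step 20. [r2c6∈{6}] nothing but 6 survives at r2c6, so r2c6=6.
Step 21. [r2c3∈{7}] nothing but 7 survives at r2c3. So r2c3=7.
Step 22. [r9c2∈{6}] r9c2 has the single candidate 6 ⇒ r9c2=6.
Step 23. [r6c2∈{3}] only 3 remains possible at r6c2. So r6c2=3.
Step 24. [r4c4∈{7}] nothing but 7 survives at r4c4 ⇒ r4c4=7.
Step 25. [r4c7∈{6}] only 6 remains possible at r4c7, so r4c7=6.
Step 26. [r9c4∈{3}] r9c4 is down to just 3, so r9c4=3.
Step 27. [r5c6∈{1}] only 1 remains possible at r5c6, so r5c6=1.
Step 28. [r8c5∈{1}] nothing but 1 survives at r8c5. So r8c5=1.
Step 29. [r6c7∈{5}] r6c7's peers cover all but 5. So r6c7=5.
Step 30. [r4c9∈{2}] nothing but 2 survives at r4c9. So r4c9=2.
Step 31. [r1c8∈{5}] r1c8 is down to just 5, so r1c8=5.
Step 32. [r1c5∈{8}] nothing but 8 survives at r1c5, so r1c5=8.
Step 33. [r7c3∈{4}] r7c3 has the single candidate 4 ⇒ r7c3=4.
Step 34. [r3c4∈{1}] only 1 remains possible at r3c4. So r3c4=1.

Answer: 1 2 3 9 8 4 7 5 6 / 9 8 7 2 5 6 1 3 4 / 4 5 6 1 7 3 8 2 9 / 8 4 9 7 3 5 6 1 2 / 5 7 2 4 6 1 3 9 8 / 6 3 1 8 9 2 5 4 7 / 3 1 4 6 2 8 9 7 5 / 2 9 8 5 1 7 4 6 3 / 7 6 5 3 4 9 2 8 1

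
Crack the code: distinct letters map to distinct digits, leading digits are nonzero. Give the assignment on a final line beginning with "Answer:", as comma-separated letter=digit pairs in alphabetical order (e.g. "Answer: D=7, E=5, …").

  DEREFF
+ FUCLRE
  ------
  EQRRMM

Step 1. [col 1: F + E ≡ M (mod 10)] F=4 is one option consistent with column 1 (F + E ≡ M (mod 10), carry-in 0) — take it. So F=4.
Step 2. [col 1: F + E ≡ M (mod 10)] column 1 (F + E ≡ M (mod 10), carry-in 0) doesn't pin E yet; pick E=7 and continue ⇒ E=7.
Step 3. [col 1: F + E ≡ M (mod 10)] column 1 reads F+E+carry(0)=M with F=4, E=7; with digits 4,7 already taken and all letters distinct, the only value for M is 1 ⇒ M=1.
Step 4. [col 2: F + R ≡ M (mod 10)] column 2 reads F+R+carry(1)=M with F=4, M=1; with digits 1,4,7 already taken and all letters distinct, the only value for R is 6. So R=6.
Step 5. [col 3: E + L ≡ R (mod 10)] column 3 reads E+L+carry(1)=R with E=7, R=6; with digits 1,4,6,7 already taken and all letters distinct, the only value for L is 8, so L=8.
Step 6. [col 4: R + C ≡ R (mod 10)] column 4: given R=6, carry-in 1, and digits 1,4,6,7,8 already taken and all letters distinct, R+C≡R (mod 10) forces C=9. So C=9.
Step 7. [col 5: E + U ≡ Q (mod 10)] Q=3 is one option consistent with column 5 (E + U ≡ Q (mod 10), carry-in 1) — take it. So Q=3.
Step 8. [col 5: E + U ≡ Q (mod 10)] column 5 reads E+U+carry(1)=Q with E=7, Q=3; with digits 1,3,4,6,7,8,9 already taken and all letters distinct, the only value for U is 5 ⇒ U=5.
Step 9. [col 6: D + F ≡ E (mod 10)] from column 6 (F=4, E=7, carry-in 1, digits 1,3,4,5,6,7,8,9 already taken and all letters distinct): D must equal 2 ⇒ D=2.

Answer: C=9, D=2, E=7, F=4, L=8, M=1, Q=3, R=6, U=5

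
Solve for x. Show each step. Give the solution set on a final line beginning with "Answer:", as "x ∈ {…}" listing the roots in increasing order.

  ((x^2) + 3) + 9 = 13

Step 1. [((x^2) + 3) + 9 = 13] subtract 9: x sits inside (… + 9), so sub: (x^2) + 3 = 4.
Step 2. [(x^2) + 3 = 4] the outer +3 inverts by subtracting 3 ⇒ sub: x^2 = 1.
Step 3. [x^2 = 1] √ both sides: 1 ≥ 0 gives two branches, so sqrt: x = 1 or -1.

Answer: x ∈ {-1, 1}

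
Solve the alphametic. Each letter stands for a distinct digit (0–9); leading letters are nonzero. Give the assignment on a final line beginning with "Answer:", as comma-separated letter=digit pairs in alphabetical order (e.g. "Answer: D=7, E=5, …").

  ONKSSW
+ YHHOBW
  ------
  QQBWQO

Step 1. [col 1: W + W ≡ O (mod 10)] column 1 (W + W ≡ O (mod 10), carry-in 0) doesn't pin O yet; pick O=8 and continue ⇒ O=8.
Step 2. [col 1: W + W ≡ O (mod 10)] W=4 is one option consistent with column 1 (W + W ≡ O (mod 10), carry-in 0) — take it. So W=4.
Step 3. [col 2: S + B ≡ Q (mod 10)] B=3 is one option consistent with column 2 (S + B ≡ Q (mod 10), carry-in 0) — take it. So B=3.
Step 4. [col 2: S + B ≡ Q (mod 10)] column 2 (S + B ≡ Q (mod 10), carry-in 0) doesn't pin S yet; pick S=6 and continue. So S=6.
Step 5. [col 2: S + B ≡ Q (mod 10)] from column 2 (S=6, B=3, carry-in 0, digits 3,4,6,8 already taken and all letters distinct): Q must equal 9. So Q=9.
Step 6. [col 4: K + H ≡ B (mod 10)] K=0 is one option consistent with column 4 (K + H ≡ B (mod 10), carry-in 1) — take it. So K=0.
Step 7. [col 4: K + H ≡ B (mod 10)] in column 4 we have K+H≡B with carry-in 1; given K=0, B=3 and digits 0,3,4,6,8,9 already taken and all letters distinct, that pins H to 2, so H=2.
Step 8. [col 5: N + H ≡ Q (mod 10)] from column 5 (H=2, Q=9, carry-in 0, digits 0,2,3,4,6,8,9 already taken and all letters distinct): N must equal 7. So N=7.
Step 9. [col 6: O + Y ≡ Q (mod 10)] column 6: given O=8, Q=9, carry-in 0, and digits 0,2,3,4,6,7,8,9 already taken and all letters distinct, O+Y≡Q (mod 10) forces Y=1 ⇒ Y=1.

Answer: B=3, H=2, K=0, N=7, O=8, Q=9, S=6, W=4, Y=1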